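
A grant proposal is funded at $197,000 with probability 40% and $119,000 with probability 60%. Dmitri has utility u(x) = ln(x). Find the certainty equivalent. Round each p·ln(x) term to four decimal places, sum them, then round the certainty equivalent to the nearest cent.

$145,582.76

E[u] = 0.4·ln(197000) + 0.6·ln(119000) = 4.8764 + 7.0121 = 11.8885
CE = e^11.8885 ≈ 145582.76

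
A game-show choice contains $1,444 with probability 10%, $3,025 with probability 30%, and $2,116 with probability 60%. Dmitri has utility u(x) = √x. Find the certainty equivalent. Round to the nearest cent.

E[u] = 0.1·√1444 + 0.3·√3025 + 0.6·√2116 = 0.1·38 + 0.3·55 + 0.6·46 = 47.9
CE = (47.9)² = 2294.41

$2,294.41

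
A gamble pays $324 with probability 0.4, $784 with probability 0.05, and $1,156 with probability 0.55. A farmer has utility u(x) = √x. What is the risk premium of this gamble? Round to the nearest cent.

E[u] = 0.4·√324 + 0.05·√784 + 0.55·√1156 = 0.4·18 + 0.05·28 + 0.55·34 = 27.3
CE = (27.3)² = 745.29
Risk premium = EV − CE = 804.6 − 745.29 = 59.31

$59.31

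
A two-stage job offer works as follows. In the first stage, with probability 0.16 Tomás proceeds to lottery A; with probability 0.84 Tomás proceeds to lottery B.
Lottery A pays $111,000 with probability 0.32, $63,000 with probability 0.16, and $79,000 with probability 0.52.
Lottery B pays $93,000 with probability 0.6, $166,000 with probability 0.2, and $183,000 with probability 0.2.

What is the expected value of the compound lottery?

EV(A) = 0.32 × 111000 + 0.16 × 63000 + 0.52 × 79000 = 35520 + 10080 + 41080 = 86680
EV(B) = 0.6 × 93000 + 0.2 × 166000 + 0.2 × 183000 = 55800 + 33200 + 36600 = 125600
Overall = 0.16 × 86680 + 0.84 × 125600 = 13868.8 + 105504 = 119372.8

$119,372.80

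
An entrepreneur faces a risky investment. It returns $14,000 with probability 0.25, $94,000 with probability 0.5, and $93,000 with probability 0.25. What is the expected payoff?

EV = 0.25 × 14000 + 0.5 × 94000 + 0.25 × 93000 = 3500 + 47000 + 23250 = 73750

$73,750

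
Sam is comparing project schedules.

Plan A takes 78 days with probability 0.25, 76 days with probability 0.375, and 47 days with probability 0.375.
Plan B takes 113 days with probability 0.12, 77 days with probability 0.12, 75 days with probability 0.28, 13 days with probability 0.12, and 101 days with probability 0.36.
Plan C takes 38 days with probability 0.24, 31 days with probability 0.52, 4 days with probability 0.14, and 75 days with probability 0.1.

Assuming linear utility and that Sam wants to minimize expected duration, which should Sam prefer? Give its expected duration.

Plan A = 0.25 × 78 + 0.375 × 76 + 0.375 × 47 = 19.5 + 28.5 + 17.625 = 65.625
Plan B = 0.12 × 113 + 0.12 × 77 + 0.28 × 75 + 0.12 × 13 + 0.36 × 101 = 13.56 + 9.24 + 21 + 1.56 + 36.36 = 81.72
Plan C = 0.24 × 38 + 0.52 × 31 + 0.14 × 4 + 0.1 × 75 = 9.12 + 16.12 + 0.56 + 7.5 = 33.3

Plan C (33.3 days)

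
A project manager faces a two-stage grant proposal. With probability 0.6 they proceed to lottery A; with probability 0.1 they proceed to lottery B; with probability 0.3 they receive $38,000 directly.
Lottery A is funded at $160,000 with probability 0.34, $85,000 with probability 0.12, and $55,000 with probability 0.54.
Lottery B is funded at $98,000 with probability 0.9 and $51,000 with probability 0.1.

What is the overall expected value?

$77,310

EV(A) = 0.34 × 160000 + 0.12 × 85000 + 0.54 × 55000 = 54400 + 10200 + 29700 = 94300
EV(B) = 0.9 × 98000 + 0.1 × 51000 = 88200 + 5100 = 93300
Branch C: 38000 (certain)
Overall = 0.6 × 94300 + 0.1 × 93300 + 0.3 × 38000 = 56580 + 9330 + 11400 = 77310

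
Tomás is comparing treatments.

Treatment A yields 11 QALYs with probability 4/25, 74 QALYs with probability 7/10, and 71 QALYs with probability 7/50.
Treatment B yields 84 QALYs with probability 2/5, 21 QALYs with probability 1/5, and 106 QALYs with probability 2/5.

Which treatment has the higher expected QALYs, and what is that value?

Treatment A = 4/25 × 11 + 7/10 × 74 + 7/50 × 71 = 1.76 + 51.8 + 9.94 = 63.5
Treatment B = 2/5 × 84 + 1/5 × 21 + 2/5 × 106 = 33.6 + 4.2 + 42.4 = 80.2

Treatment B (80.2 QALYs)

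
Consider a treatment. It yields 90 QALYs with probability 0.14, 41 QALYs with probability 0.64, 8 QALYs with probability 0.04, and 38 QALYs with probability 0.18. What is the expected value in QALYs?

EV = 0.14 × 90 + 0.64 × 41 + 0.04 × 8 + 0.18 × 38 = 12.6 + 26.24 + 0.32 + 6.84 = 46

46 QALYs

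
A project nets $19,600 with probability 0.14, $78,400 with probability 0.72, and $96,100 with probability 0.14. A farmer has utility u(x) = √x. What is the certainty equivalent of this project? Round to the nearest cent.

E[u] = 0.14·√19600 + 0.72·√78400 + 0.14·√96100 = 0.14·140 + 0.72·280 + 0.14·310 = 264.6
CE = (264.6)² = 70013.16

$70,013.16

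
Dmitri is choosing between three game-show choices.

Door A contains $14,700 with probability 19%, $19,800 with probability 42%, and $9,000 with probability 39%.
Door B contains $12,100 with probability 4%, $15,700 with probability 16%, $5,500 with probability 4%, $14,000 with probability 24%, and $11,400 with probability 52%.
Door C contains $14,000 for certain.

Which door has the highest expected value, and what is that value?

Door A ($14,619)

Door A = 0.19 × 14700 + 0.42 × 19800 + 0.39 × 9000 = 2793 + 8316 + 3510 = 14619
Door B = 0.04 × 12100 + 0.16 × 15700 + 0.04 × 5500 + 0.24 × 14000 + 0.52 × 11400 = 484 + 2512 + 220 + 3360 + 5928 = 12504
Door C: 14000 (certain)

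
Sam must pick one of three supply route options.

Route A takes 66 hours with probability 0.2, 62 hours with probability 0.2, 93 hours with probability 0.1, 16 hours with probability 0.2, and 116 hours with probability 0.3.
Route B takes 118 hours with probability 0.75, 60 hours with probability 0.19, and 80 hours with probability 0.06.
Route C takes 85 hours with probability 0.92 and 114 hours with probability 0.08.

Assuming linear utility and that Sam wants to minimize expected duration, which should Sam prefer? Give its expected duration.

Route A (72.9 hours)

Route A = 0.2 × 66 + 0.2 × 62 + 0.1 × 93 + 0.2 × 16 + 0.3 × 116 = 13.2 + 12.4 + 9.3 + 3.2 + 34.8 = 72.9
Route B = 0.75 × 118 + 0.19 × 60 + 0.06 × 80 = 88.5 + 11.4 + 4.8 = 104.7
Route C = 0.92 × 85 + 0.08 × 114 = 78.2 + 9.12 = 87.32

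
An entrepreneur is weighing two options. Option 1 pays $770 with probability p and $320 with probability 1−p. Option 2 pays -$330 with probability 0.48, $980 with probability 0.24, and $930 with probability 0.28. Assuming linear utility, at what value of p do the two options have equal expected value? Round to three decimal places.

p = 0.038

EV(Option 2) = 0.48 × (-330) + 0.24 × 980 + 0.28 × 930 = -158.4 + 235.2 + 260.4 = 337.2
p·770 + (1−p)·320 = 337.2
450p + 320 = 337.2
p = (337.2 − 320) / 450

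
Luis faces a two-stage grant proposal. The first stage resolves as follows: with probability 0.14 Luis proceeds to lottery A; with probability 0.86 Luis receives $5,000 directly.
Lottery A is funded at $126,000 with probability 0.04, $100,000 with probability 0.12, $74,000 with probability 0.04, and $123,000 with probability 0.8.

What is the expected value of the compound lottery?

EV(A) = 0.04 × 126000 + 0.12 × 100000 + 0.04 × 74000 + 0.8 × 123000 = 5040 + 12000 + 2960 + 98400 = 118400
Branch B: 5000 (certain)
Overall = 0.14 × 118400 + 0.86 × 5000 = 16576 + 4300 = 20876

$20,876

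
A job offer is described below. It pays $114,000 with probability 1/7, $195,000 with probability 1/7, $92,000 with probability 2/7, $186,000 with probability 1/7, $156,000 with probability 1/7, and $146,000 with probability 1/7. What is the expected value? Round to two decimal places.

$140,142.86

EV = 1/7 × 114000 + 1/7 × 195000 + 2/7 × 92000 + 1/7 × 186000 + 1/7 × 156000 + 1/7 × 146000 = 16285.7143 + 27857.1429 + 26285.7143 + 26571.4286 + 22285.7143 + 20857.1429 = 140142.8571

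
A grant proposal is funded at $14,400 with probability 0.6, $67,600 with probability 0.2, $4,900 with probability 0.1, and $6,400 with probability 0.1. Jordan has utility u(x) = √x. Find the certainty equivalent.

$19,321

E[u] = 0.6·√14400 + 0.2·√67600 + 0.1·√4900 + 0.1·√6400 = 0.6·120 + 0.2·260 + 0.1·70 + 0.1·80 = 139
CE = (139)² = 19321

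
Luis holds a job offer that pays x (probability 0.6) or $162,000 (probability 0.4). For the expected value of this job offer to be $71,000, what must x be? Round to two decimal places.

0.6·x + 0.4·162000 = 71000
0.6·x = 71000 − 64800 = 6200
x = 6200 / 0.6 = 10333.3333

x = $10,333.33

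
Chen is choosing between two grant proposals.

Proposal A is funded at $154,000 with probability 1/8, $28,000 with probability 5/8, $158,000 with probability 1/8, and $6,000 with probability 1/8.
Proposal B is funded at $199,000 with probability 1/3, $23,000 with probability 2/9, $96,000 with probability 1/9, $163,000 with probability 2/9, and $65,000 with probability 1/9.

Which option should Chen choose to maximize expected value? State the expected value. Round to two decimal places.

Proposal B ($125,555.56)

Proposal A = 1/8 × 154000 + 5/8 × 28000 + 1/8 × 158000 + 1/8 × 6000 = 19250 + 17500 + 19750 + 750 = 57250
Proposal B = 1/3 × 199000 + 2/9 × 23000 + 1/9 × 96000 + 2/9 × 163000 + 1/9 × 65000 = 66333.3333 + 5111.1111 + 10666.6667 + 36222.2222 + 7222.2222 = 125555.5556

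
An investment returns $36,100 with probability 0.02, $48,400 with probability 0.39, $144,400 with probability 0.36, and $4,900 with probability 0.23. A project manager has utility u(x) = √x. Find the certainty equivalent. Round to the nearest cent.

E[u] = 0.02·√36100 + 0.39·√48400 + 0.36·√144400 + 0.23·√4900 = 0.02·190 + 0.39·220 + 0.36·380 + 0.23·70 = 242.5
CE = (242.5)² = 58806.25

$58,806.25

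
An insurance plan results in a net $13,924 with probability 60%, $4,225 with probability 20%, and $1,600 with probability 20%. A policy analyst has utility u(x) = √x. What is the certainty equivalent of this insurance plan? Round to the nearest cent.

$8,427.24

E[u] = 0.6·√13924 + 0.2·√4225 + 0.2·√1600 = 0.6·118 + 0.2·65 + 0.2·40 = 91.8
CE = (91.8)² = 8427.24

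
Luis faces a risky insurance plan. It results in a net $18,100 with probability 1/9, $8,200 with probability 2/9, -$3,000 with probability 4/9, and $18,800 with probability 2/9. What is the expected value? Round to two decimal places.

$6,677.78

EV = 1/9 × 18100 + 2/9 × 8200 + 4/9 × (-3000) + 2/9 × 18800 = 2011.1111 + 1822.2222 − 1333.3333 + 4177.7778 = 6677.7778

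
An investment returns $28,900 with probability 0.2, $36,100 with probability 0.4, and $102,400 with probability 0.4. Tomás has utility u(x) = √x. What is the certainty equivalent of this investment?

$56,644

E[u] = 0.2·√28900 + 0.4·√36100 + 0.4·√102400 = 0.2·170 + 0.4·190 + 0.4·320 = 238
CE = (238)² = 56644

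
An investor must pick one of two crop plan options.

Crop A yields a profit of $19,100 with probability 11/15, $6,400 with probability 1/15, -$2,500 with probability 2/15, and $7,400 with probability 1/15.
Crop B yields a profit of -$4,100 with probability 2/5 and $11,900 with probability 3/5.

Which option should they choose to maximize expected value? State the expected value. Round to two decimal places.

Crop A = 11/15 × 19100 + 1/15 × 6400 + 2/15 × (-2500) + 1/15 × 7400 = 14006.6667 + 426.6667 − 333.3333 + 493.3333 = 14593.3333
Crop B = 2/5 × (-4100) + 3/5 × 11900 = -1640 + 7140 = 5500

Crop A ($14,593.33)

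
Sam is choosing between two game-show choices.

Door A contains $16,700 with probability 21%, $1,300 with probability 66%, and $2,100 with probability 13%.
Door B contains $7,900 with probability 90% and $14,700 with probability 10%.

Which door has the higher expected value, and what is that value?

Door A = 0.21 × 16700 + 0.66 × 1300 + 0.13 × 2100 = 3507 + 858 + 273 = 4638
Door B = 0.9 × 7900 + 0.1 × 14700 = 7110 + 1470 = 8580

Door B ($8,580)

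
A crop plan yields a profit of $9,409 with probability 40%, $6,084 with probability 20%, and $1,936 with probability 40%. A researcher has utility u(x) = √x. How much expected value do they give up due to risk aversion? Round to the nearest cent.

$570.80

E[u] = 0.4·√9409 + 0.2·√6084 + 0.4·√1936 = 0.4·97 + 0.2·78 + 0.4·44 = 72
CE = (72)² = 5184
Risk premium = EV − CE = 5754.8 − 5184 = 570.8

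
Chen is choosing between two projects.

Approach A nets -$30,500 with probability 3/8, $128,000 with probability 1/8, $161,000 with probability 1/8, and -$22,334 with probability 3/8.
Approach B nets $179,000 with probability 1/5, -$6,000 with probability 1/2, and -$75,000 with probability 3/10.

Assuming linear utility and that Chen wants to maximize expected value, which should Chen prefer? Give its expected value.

Approach A ($16,312.25)

Approach A = 3/8 × (-30500) + 1/8 × 128000 + 1/8 × 161000 + 3/8 × (-22334) = -11437.5 + 16000 + 20125 − 8375.25 = 16312.25
Approach B = 1/5 × 179000 + 1/2 × (-6000) + 3/10 × (-75000) = 35800 − 3000 − 22500 = 10300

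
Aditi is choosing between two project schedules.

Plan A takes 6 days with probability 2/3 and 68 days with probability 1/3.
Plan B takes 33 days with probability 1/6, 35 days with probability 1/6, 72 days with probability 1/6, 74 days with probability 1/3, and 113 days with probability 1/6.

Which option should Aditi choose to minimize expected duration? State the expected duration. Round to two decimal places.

Plan A = 2/3 × 6 + 1/3 × 68 = 4 + 22.6667 = 26.6667
Plan B = 1/6 × 33 + 1/6 × 35 + 1/6 × 72 + 1/3 × 74 + 1/6 × 113 = 5.5 + 5.8333 + 12 + 24.6667 + 18.8333 = 66.8333

Plan A (26.67 days)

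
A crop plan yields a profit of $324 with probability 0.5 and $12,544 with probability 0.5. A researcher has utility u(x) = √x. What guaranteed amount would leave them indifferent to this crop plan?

$4,225

E[u] = 0.5·√324 + 0.5·√12544 = 0.5·18 + 0.5·112 = 65
CE = (65)² = 4225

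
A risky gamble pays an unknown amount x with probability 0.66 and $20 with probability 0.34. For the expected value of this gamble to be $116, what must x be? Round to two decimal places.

0.66·x + 0.34·20 = 116
0.66·x = 116 − 6.8 = 109.2
x = 109.2 / 0.66 = 165.4545

x = $165.45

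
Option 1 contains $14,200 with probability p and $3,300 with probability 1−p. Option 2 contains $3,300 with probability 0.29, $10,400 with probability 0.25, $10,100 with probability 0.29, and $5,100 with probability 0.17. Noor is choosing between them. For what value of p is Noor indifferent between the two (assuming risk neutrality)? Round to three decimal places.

EV(Option 2) = 0.29 × 3300 + 0.25 × 10400 + 0.29 × 10100 + 0.17 × 5100 = 957 + 2600 + 2929 + 867 = 7353
p·14200 + (1−p)·3300 = 7353
10900p + 3300 = 7353
p = (7353 − 3300) / 10900

p = 0.372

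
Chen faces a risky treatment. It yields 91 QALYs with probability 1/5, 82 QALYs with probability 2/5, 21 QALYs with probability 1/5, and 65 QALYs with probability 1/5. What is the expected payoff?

68.2 QALYs

EV = 1/5 × 91 + 2/5 × 82 + 1/5 × 21 + 1/5 × 65 = 18.2 + 32.8 + 4.2 + 13 = 68.2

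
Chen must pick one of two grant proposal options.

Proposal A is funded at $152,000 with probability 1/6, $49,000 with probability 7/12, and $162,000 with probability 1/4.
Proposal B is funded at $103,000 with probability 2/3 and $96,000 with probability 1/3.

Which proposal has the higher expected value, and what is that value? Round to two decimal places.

Proposal A = 1/6 × 152000 + 7/12 × 49000 + 1/4 × 162000 = 25333.3333 + 28583.3333 + 40500 = 94416.6667
Proposal B = 2/3 × 103000 + 1/3 × 96000 = 68666.6667 + 32000 = 100666.6667

Proposal B ($100,666.67)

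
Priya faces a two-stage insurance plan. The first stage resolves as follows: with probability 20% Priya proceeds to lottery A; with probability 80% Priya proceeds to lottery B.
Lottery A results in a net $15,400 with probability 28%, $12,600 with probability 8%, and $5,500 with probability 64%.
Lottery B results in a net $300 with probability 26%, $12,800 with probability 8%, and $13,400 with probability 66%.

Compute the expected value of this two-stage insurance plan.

$9,724.80

EV(A) = 0.28 × 15400 + 0.08 × 12600 + 0.64 × 5500 = 4312 + 1008 + 3520 = 8840
EV(B) = 0.26 × 300 + 0.08 × 12800 + 0.66 × 13400 = 78 + 1024 + 8844 = 9946
Overall = 0.2 × 8840 + 0.8 × 9946 = 1768 + 7956.8 = 9724.8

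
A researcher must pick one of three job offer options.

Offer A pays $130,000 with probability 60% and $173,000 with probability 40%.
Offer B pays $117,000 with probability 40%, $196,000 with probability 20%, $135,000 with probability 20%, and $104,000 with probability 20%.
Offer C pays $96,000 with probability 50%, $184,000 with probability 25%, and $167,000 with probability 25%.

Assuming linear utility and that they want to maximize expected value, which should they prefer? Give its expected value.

Offer A = 0.6 × 130000 + 0.4 × 173000 = 78000 + 69200 = 147200
Offer B = 0.4 × 117000 + 0.2 × 196000 + 0.2 × 135000 + 0.2 × 104000 = 46800 + 39200 + 27000 + 20800 = 133800
Offer C = 0.5 × 96000 + 0.25 × 184000 + 0.25 × 167000 = 48000 + 46000 + 41750 = 135750

Offer A ($147,200)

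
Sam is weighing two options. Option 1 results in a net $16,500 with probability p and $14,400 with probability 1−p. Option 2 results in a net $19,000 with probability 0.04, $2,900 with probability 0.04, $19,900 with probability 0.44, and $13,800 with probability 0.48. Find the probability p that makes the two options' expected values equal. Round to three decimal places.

p = 0.884

EV(Option 2) = 0.04 × 19000 + 0.04 × 2900 + 0.44 × 19900 + 0.48 × 13800 = 760 + 116 + 8756 + 6624 = 16256
p·16500 + (1−p)·14400 = 16256
2100p + 14400 = 16256
p = (16256 − 14400) / 2100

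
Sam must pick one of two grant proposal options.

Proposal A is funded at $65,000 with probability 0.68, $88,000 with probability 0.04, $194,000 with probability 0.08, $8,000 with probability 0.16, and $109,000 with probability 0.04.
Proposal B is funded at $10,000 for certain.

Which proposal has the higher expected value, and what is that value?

Proposal A ($68,880)

Proposal A = 0.68 × 65000 + 0.04 × 88000 + 0.08 × 194000 + 0.16 × 8000 + 0.04 × 109000 = 44200 + 3520 + 15520 + 1280 + 4360 = 68880
Proposal B: 10000 (certain)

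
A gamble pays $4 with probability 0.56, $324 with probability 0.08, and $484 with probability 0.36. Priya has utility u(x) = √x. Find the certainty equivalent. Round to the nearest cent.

$109.83

E[u] = 0.56·√4 + 0.08·√324 + 0.36·√484 = 0.56·2 + 0.08·18 + 0.36·22 = 10.48
CE = (10.48)² = 109.8304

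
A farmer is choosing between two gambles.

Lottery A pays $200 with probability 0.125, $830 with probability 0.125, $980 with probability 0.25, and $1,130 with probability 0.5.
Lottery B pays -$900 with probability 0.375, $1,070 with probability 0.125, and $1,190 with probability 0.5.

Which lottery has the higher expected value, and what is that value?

Lottery A ($938.75)

Lottery A = 0.125 × 200 + 0.125 × 830 + 0.25 × 980 + 0.5 × 1130 = 25 + 103.75 + 245 + 565 = 938.75
Lottery B = 0.375 × (-900) + 0.125 × 1070 + 0.5 × 1190 = -337.5 + 133.75 + 595 = 391.25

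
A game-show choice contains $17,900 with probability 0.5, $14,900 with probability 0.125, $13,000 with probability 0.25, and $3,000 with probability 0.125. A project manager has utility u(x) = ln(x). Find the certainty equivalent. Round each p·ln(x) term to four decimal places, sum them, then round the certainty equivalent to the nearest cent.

E[u] = 0.5·ln(17900) + 0.125·ln(14900) + 0.25·ln(13000) + 0.125·ln(3000) = 4.8963 + 1.2011 + 2.3682 + 1.0008 = 9.4664
CE = e^9.4664 ≈ 12918.30

$12,918.30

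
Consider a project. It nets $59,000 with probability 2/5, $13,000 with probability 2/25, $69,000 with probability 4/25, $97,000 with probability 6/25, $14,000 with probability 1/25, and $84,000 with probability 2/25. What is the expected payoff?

$66,240

EV = 2/5 × 59000 + 2/25 × 13000 + 4/25 × 69000 + 6/25 × 97000 + 1/25 × 14000 + 2/25 × 84000 = 23600 + 1040 + 11040 + 23280 + 560 + 6720 = 66240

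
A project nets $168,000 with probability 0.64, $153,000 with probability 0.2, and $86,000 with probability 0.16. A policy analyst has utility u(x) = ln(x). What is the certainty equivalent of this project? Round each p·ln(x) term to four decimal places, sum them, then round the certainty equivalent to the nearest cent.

$148,123.25

E[u] = 0.64·ln(168000) + 0.2·ln(153000) + 0.16·ln(86000) = 7.7003 + 2.3876 + 1.8179 = 11.9058
CE = e^11.9058 ≈ 148123.25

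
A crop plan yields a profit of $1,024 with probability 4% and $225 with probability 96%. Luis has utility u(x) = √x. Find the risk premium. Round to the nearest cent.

E[u] = 0.04·√1024 + 0.96·√225 = 0.04·32 + 0.96·15 = 15.68
CE = (15.68)² = 245.8624
Risk premium = EV − CE = 256.96 − 245.8624 = 11.0976

$11.10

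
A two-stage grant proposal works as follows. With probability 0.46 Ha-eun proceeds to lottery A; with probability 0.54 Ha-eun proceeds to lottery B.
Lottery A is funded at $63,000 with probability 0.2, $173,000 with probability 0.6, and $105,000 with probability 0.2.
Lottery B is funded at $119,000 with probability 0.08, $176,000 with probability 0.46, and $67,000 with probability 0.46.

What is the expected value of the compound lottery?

$128,706

EV(A) = 0.2 × 63000 + 0.6 × 173000 + 0.2 × 105000 = 12600 + 103800 + 21000 = 137400
EV(B) = 0.08 × 119000 + 0.46 × 176000 + 0.46 × 67000 = 9520 + 80960 + 30820 = 121300
Overall = 0.46 × 137400 + 0.54 × 121300 = 63204 + 65502 = 128706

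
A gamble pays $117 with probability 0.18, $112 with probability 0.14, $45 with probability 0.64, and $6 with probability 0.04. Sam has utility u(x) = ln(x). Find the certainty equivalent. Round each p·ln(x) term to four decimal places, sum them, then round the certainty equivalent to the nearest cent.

$56.03

E[u] = 0.18·ln(117) + 0.14·ln(112) + 0.64·ln(45) + 0.04·ln(6) = 0.8572 + 0.6606 + 2.4363 + 0.0717 = 4.0258
CE = e^4.0258 ≈ 56.03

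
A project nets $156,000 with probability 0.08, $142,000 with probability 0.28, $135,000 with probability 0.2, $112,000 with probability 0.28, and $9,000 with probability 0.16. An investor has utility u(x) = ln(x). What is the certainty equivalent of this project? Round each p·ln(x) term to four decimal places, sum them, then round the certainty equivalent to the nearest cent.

$85,237.78

E[u] = 0.08·ln(156000) + 0.28·ln(142000) + 0.2·ln(135000) + 0.28·ln(112000) + 0.16·ln(9000) = 0.9566 + 3.3218 + 2.3626 + 3.2554 + 1.4568 = 11.3532
CE = e^11.3532 ≈ 85237.78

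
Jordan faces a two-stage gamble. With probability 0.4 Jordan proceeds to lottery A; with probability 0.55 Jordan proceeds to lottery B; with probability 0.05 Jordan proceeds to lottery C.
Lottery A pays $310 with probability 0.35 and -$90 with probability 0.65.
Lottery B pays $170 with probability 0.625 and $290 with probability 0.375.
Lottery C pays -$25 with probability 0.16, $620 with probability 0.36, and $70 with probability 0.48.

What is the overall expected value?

$150.89

EV(A) = 0.35 × 310 + 0.65 × (-90) = 108.5 − 58.5 = 50
EV(B) = 0.625 × 170 + 0.375 × 290 = 106.25 + 108.75 = 215
EV(C) = 0.16 × (-25) + 0.36 × 620 + 0.48 × 70 = -4 + 223.2 + 33.6 = 252.8
Overall = 0.4 × 50 + 0.55 × 215 + 0.05 × 252.8 = 20 + 118.25 + 12.64 = 150.89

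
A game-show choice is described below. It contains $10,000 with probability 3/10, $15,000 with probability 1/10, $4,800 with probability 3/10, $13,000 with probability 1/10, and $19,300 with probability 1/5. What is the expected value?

EV = 3/10 × 10000 + 1/10 × 15000 + 3/10 × 4800 + 1/10 × 13000 + 1/5 × 19300 = 3000 + 1500 + 1440 + 1300 + 3860 = 11100

$11,100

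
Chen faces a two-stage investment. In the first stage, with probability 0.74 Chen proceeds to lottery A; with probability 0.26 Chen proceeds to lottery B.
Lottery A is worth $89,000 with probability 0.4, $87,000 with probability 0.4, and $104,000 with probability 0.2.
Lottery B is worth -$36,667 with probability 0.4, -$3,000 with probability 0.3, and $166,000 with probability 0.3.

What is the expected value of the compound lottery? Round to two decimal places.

$76,388.63

EV(A) = 0.4 × 89000 + 0.4 × 87000 + 0.2 × 104000 = 35600 + 34800 + 20800 = 91200
EV(B) = 0.4 × (-36667) + 0.3 × (-3000) + 0.3 × 166000 = -14666.8 − 900 + 49800 = 34233.2
Overall = 0.74 × 91200 + 0.26 × 34233.2 = 67488 + 8900.632 = 76388.632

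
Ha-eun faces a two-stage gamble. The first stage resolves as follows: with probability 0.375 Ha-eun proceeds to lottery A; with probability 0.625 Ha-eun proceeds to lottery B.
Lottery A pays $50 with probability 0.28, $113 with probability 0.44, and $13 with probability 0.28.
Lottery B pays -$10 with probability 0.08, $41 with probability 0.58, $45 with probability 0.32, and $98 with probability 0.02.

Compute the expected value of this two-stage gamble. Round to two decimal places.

$49.85

EV(A) = 0.28 × 50 + 0.44 × 113 + 0.28 × 13 = 14 + 49.72 + 3.64 = 67.36
EV(B) = 0.08 × (-10) + 0.58 × 41 + 0.32 × 45 + 0.02 × 98 = -0.8 + 23.78 + 14.4 + 1.96 = 39.34
Overall = 0.375 × 67.36 + 0.625 × 39.34 = 25.26 + 24.5875 = 49.8475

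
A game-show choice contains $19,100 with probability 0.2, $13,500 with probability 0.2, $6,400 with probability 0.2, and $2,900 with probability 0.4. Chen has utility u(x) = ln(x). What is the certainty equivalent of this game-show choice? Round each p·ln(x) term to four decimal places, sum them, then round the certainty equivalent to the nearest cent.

$6,737.20

E[u] = 0.2·ln(19100) + 0.2·ln(13500) + 0.2·ln(6400) + 0.4·ln(2900) = 1.9715 + 1.9021 + 1.7528 + 3.1890 = 8.8154
CE = e^8.8154 ≈ 6737.20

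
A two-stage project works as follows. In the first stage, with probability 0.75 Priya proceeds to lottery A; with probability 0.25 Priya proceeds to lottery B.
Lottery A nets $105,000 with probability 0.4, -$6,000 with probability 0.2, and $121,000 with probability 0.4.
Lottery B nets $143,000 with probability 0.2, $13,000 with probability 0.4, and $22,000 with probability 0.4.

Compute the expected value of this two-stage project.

$77,550

EV(A) = 0.4 × 105000 + 0.2 × (-6000) + 0.4 × 121000 = 42000 − 1200 + 48400 = 89200
EV(B) = 0.2 × 143000 + 0.4 × 13000 + 0.4 × 22000 = 28600 + 5200 + 8800 = 42600
Overall = 0.75 × 89200 + 0.25 × 42600 = 66900 + 10650 = 77550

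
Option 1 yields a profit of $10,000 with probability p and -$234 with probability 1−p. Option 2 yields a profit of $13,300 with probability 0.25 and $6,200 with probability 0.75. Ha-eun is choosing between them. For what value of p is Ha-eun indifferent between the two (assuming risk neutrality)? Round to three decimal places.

EV(Option 2) = 0.25 × 13300 + 0.75 × 6200 = 3325 + 4650 = 7975
p·10000 + (1−p)·(-234) = 7975
10234p − 234 = 7975
p = (7975 + 234) / 10234

p = 0.802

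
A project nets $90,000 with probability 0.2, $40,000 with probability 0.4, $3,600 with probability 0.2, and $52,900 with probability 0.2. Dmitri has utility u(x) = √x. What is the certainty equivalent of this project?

$39,204

E[u] = 0.2·√90000 + 0.4·√40000 + 0.2·√3600 + 0.2·√52900 = 0.2·300 + 0.4·200 + 0.2·60 + 0.2·230 = 198
CE = (198)² = 39204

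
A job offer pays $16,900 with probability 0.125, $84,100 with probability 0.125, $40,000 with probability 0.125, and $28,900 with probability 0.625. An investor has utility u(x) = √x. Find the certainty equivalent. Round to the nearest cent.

E[u] = 0.125·√16900 + 0.125·√84100 + 0.125·√40000 + 0.625·√28900 = 0.125·130 + 0.125·290 + 0.125·200 + 0.625·170 = 183.75
CE = (183.75)² = 33764.0625

$33,764.06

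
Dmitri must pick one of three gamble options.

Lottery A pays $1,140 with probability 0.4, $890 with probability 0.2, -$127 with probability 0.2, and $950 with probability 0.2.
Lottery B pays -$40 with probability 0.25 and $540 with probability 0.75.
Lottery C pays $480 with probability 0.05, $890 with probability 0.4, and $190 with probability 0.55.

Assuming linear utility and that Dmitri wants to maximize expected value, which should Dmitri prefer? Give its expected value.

Lottery A ($798.60)

Lottery A = 0.4 × 1140 + 0.2 × 890 + 0.2 × (-127) + 0.2 × 950 = 456 + 178 − 25.4 + 190 = 798.6
Lottery B = 0.25 × (-40) + 0.75 × 540 = -10 + 405 = 395
Lottery C = 0.05 × 480 + 0.4 × 890 + 0.55 × 190 = 24 + 356 + 104.5 = 484.5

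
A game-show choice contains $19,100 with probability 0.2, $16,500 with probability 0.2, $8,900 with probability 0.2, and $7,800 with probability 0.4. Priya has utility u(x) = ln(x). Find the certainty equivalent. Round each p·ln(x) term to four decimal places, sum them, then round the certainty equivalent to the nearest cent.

$11,128.89

E[u] = 0.2·ln(19100) + 0.2·ln(16500) + 0.2·ln(8900) + 0.4·ln(7800) = 1.9715 + 1.9422 + 1.8188 + 3.5848 = 9.3173
CE = e^9.3173 ≈ 11128.89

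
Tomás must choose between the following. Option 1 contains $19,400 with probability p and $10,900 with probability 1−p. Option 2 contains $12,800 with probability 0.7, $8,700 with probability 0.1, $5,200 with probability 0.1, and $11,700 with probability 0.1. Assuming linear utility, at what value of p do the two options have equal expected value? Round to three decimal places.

p = 0.073

EV(Option 2) = 0.7 × 12800 + 0.1 × 8700 + 0.1 × 5200 + 0.1 × 11700 = 8960 + 870 + 520 + 1170 = 11520
p·19400 + (1−p)·10900 = 11520
8500p + 10900 = 11520
p = (11520 − 10900) / 8500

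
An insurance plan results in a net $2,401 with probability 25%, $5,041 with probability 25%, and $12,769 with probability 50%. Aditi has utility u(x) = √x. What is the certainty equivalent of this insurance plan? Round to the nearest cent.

E[u] = 0.25·√2401 + 0.25·√5041 + 0.5·√12769 = 0.25·49 + 0.25·71 + 0.5·113 = 86.5
CE = (86.5)² = 7482.25

$7,482.25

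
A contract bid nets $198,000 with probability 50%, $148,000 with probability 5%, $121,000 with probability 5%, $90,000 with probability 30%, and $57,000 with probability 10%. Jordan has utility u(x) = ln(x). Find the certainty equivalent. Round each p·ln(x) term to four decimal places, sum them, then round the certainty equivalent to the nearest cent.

E[u] = 0.5·ln(198000) + 0.05·ln(148000) + 0.05·ln(121000) + 0.3·ln(90000) + 0.1·ln(57000) = 6.0980 + 0.5952 + 0.5852 + 3.4223 + 1.0951 = 11.7958
CE = e^11.7958 ≈ 132693.87

$132,693.87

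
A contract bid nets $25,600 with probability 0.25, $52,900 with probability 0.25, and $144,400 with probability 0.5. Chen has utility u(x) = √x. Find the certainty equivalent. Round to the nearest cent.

$82,656.25

E[u] = 0.25·√25600 + 0.25·√52900 + 0.5·√144400 = 0.25·160 + 0.25·230 + 0.5·380 = 287.5
CE = (287.5)² = 82656.25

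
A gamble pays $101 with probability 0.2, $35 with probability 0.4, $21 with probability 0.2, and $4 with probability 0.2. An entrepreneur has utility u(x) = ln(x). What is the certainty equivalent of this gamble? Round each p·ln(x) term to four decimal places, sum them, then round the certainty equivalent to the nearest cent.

E[u] = 0.2·ln(101) + 0.4·ln(35) + 0.2·ln(21) + 0.2·ln(4) = 0.9230 + 1.4221 + 0.6089 + 0.2773 = 3.2313
CE = e^3.2313 ≈ 25.31

$25.31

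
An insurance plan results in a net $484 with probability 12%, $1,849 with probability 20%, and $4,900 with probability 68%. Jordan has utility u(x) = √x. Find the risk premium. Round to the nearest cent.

E[u] = 0.12·√484 + 0.2·√1849 + 0.68·√4900 = 0.12·22 + 0.2·43 + 0.68·70 = 58.84
CE = (58.84)² = 3462.1456
Risk premium = EV − CE = 3759.88 − 3462.1456 = 297.7344

$297.73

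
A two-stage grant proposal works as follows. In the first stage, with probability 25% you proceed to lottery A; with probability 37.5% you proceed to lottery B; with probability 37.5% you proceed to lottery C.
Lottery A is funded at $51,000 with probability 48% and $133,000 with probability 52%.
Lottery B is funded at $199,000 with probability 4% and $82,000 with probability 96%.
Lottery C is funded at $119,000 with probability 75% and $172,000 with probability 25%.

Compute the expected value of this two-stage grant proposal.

EV(A) = 0.48 × 51000 + 0.52 × 133000 = 24480 + 69160 = 93640
EV(B) = 0.04 × 199000 + 0.96 × 82000 = 7960 + 78720 = 86680
EV(C) = 0.75 × 119000 + 0.25 × 172000 = 89250 + 43000 = 132250
Overall = 0.25 × 93640 + 0.375 × 86680 + 0.375 × 132250 = 23410 + 32505 + 49593.75 = 105508.75

$105,508.75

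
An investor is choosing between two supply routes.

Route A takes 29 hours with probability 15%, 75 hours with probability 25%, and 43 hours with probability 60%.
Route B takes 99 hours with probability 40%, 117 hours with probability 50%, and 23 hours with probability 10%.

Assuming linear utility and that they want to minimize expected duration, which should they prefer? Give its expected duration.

Route A = 0.15 × 29 + 0.25 × 75 + 0.6 × 43 = 4.35 + 18.75 + 25.8 = 48.9
Route B = 0.4 × 99 + 0.5 × 117 + 0.1 × 23 = 39.6 + 58.5 + 2.3 = 100.4

Route A (48.9 hours)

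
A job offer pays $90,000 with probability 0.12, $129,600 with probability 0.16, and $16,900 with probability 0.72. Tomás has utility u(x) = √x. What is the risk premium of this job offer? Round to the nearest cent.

E[u] = 0.12·√90000 + 0.16·√129600 + 0.72·√16900 = 0.12·300 + 0.16·360 + 0.72·130 = 187.2
CE = (187.2)² = 35043.84
Risk premium = EV − CE = 43704 − 35043.84 = 8660.16

$8,660.16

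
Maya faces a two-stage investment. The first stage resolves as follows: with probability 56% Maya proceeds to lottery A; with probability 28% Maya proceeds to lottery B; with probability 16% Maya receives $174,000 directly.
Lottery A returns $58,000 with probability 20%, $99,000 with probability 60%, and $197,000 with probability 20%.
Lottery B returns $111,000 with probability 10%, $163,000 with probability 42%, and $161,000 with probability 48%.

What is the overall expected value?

EV(A) = 0.2 × 58000 + 0.6 × 99000 + 0.2 × 197000 = 11600 + 59400 + 39400 = 110400
EV(B) = 0.1 × 111000 + 0.42 × 163000 + 0.48 × 161000 = 11100 + 68460 + 77280 = 156840
Branch C: 174000 (certain)
Overall = 0.56 × 110400 + 0.28 × 156840 + 0.16 × 174000 = 61824 + 43915.2 + 27840 = 133579.2

$133,579.20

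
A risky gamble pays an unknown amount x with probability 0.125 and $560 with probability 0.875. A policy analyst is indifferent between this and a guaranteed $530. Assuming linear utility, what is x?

x = $320

0.125·x + 0.875·560 = 530
0.125·x = 530 − 490 = 40
x = 40 / 0.125 = 320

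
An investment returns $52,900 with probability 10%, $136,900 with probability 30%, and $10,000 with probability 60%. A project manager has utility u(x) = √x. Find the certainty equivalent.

$37,636

E[u] = 0.1·√52900 + 0.3·√136900 + 0.6·√10000 = 0.1·230 + 0.3·370 + 0.6·100 = 194
CE = (194)² = 37636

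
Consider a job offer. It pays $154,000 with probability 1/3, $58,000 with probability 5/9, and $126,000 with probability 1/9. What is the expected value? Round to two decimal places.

$97,555.56

EV = 1/3 × 154000 + 5/9 × 58000 + 1/9 × 126000 = 51333.3333 + 32222.2222 + 14000 = 97555.5556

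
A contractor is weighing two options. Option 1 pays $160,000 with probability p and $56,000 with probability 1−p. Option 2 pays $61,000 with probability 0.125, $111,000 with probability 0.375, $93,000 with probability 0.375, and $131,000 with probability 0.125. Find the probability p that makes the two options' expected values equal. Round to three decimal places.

p = 0.428

EV(Option 2) = 0.125 × 61000 + 0.375 × 111000 + 0.375 × 93000 + 0.125 × 131000 = 7625 + 41625 + 34875 + 16375 = 100500
p·160000 + (1−p)·56000 = 100500
104000p + 56000 = 100500
p = (100500 − 56000) / 104000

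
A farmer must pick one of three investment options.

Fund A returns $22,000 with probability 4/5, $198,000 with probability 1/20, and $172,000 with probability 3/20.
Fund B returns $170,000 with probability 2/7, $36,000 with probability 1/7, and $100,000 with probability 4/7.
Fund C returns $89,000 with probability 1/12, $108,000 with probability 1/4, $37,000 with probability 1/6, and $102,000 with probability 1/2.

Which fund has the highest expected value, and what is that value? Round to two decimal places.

Fund A = 4/5 × 22000 + 1/20 × 198000 + 3/20 × 172000 = 17600 + 9900 + 25800 = 53300
Fund B = 2/7 × 170000 + 1/7 × 36000 + 4/7 × 100000 = 48571.4286 + 5142.8571 + 57142.8571 = 110857.1429
Fund C = 1/12 × 89000 + 1/4 × 108000 + 1/6 × 37000 + 1/2 × 102000 = 7416.6667 + 27000 + 6166.6667 + 51000 = 91583.3333

Fund B ($110,857.14)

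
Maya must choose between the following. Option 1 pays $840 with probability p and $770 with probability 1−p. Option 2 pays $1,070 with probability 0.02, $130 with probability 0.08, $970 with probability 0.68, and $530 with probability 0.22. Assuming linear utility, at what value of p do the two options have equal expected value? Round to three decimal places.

p = 0.543

EV(Option 2) = 0.02 × 1070 + 0.08 × 130 + 0.68 × 970 + 0.22 × 530 = 21.4 + 10.4 + 659.6 + 116.6 = 808
p·840 + (1−p)·770 = 808
70p + 770 = 808
p = (808 − 770) / 70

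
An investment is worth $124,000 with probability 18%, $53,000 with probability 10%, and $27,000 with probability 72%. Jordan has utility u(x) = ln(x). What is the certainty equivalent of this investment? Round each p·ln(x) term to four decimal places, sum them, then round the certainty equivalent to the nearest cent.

E[u] = 0.18·ln(124000) + 0.1·ln(53000) + 0.72·ln(27000) = 2.1110 + 1.0878 + 7.3466 = 10.5454
CE = e^10.5454 ≈ 38002.23

$38,002.23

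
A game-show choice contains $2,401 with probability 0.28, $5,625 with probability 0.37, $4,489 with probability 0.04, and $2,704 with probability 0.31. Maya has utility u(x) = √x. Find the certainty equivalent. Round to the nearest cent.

E[u] = 0.28·√2401 + 0.37·√5625 + 0.04·√4489 + 0.31·√2704 = 0.28·49 + 0.37·75 + 0.04·67 + 0.31·52 = 60.27
CE = (60.27)² = 3632.4729

$3,632.47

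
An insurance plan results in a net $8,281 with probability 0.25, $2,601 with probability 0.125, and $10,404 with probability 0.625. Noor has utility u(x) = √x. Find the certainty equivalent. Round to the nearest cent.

$8,625.77

E[u] = 0.25·√8281 + 0.125·√2601 + 0.625·√10404 = 0.25·91 + 0.125·51 + 0.625·102 = 92.875
CE = (92.875)² = 8625.765625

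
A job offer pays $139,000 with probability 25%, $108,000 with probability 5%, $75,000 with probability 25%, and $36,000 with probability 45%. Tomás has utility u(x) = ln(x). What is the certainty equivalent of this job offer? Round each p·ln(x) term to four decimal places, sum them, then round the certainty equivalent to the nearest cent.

E[u] = 0.25·ln(139000) + 0.05·ln(108000) + 0.25·ln(75000) + 0.45·ln(36000) = 2.9606 + 0.5795 + 2.8063 + 4.7211 = 11.0675
CE = e^11.0675 ≈ 64055.17

$64,055.17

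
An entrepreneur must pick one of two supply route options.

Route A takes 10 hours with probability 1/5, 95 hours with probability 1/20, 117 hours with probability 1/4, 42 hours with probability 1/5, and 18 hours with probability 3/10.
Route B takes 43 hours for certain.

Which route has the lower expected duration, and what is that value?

Route A = 1/5 × 10 + 1/20 × 95 + 1/4 × 117 + 1/5 × 42 + 3/10 × 18 = 2 + 4.75 + 29.25 + 8.4 + 5.4 = 49.8
Route B: 43 (certain)

Route B (43 hours)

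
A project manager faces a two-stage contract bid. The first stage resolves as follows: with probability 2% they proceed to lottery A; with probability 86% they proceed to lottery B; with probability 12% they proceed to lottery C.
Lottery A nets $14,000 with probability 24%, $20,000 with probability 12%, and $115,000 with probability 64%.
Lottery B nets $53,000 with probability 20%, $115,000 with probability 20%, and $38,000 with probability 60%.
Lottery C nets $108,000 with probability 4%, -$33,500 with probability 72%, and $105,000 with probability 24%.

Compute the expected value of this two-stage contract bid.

EV(A) = 0.24 × 14000 + 0.12 × 20000 + 0.64 × 115000 = 3360 + 2400 + 73600 = 79360
EV(B) = 0.2 × 53000 + 0.2 × 115000 + 0.6 × 38000 = 10600 + 23000 + 22800 = 56400
EV(C) = 0.04 × 108000 + 0.72 × (-33500) + 0.24 × 105000 = 4320 − 24120 + 25200 = 5400
Overall = 0.02 × 79360 + 0.86 × 56400 + 0.12 × 5400 = 1587.2 + 48504 + 648 = 50739.2

$50,739.20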